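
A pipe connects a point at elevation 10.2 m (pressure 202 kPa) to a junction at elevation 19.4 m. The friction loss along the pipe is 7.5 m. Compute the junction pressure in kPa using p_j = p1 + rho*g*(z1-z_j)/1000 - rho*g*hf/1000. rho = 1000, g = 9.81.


Junction pressure: p_j = p1 + rho*g*(z1 - z_j)/1000 - rho*g*hf/1000.
Elevation term = 1000*9.81*(10.2 - 19.4)/1000 = -90.252 kPa.
Friction term = 1000*9.81*7.5/1000 = 73.575 kPa.
p_j = 202 + -90.252 - 73.575 = 38.17 kPa.

38.17


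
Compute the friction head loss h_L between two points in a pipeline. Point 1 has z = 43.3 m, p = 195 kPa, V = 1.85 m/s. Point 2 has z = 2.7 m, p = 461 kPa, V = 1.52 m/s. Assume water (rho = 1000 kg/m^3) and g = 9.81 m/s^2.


Total head at each section: H = z + p/(rho*g) + V^2/(2g).
H1 = 43.3 + 195*1000/(1000*9.81) + 1.85^2/(2*9.81)
   = 43.3 + 19.878 + 0.1744
   = 63.352 m.
H2 = 2.7 + 461*1000/(1000*9.81) + 1.52^2/(2*9.81)
   = 2.7 + 46.993 + 0.1178
   = 49.811 m.
h_L = H1 - H2 = 63.352 - 49.811 = 13.541 m.

13.541


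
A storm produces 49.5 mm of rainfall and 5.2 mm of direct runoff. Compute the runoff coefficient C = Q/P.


The runoff coefficient C = runoff depth / rainfall depth.
C = 5.2 / 49.5
  = 0.1051.

0.1051


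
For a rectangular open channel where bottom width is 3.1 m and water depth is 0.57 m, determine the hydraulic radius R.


For a rectangular section:
Flow area A = b * y = 3.1 * 0.57 = 1.77 m^2.
Wetted perimeter P = b + 2y = 3.1 + 2*0.57 = 4.24 m.
Hydraulic radius R = A/P = 1.77 / 4.24 = 0.4167 m.

0.4167


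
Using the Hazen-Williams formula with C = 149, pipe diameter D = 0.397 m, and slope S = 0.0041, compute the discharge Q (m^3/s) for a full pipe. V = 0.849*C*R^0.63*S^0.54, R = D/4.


For a full circular pipe, R = D/4 = 0.397/4 = 0.0993 m.
V = 0.849 * 149 * 0.0993^0.63 * 0.0041^0.54
  = 0.849 * 149 * 0.233314 * 0.051393
  = 1.5168 m/s.
Pipe area A = pi*D^2/4 = pi*0.397^2/4 = 0.1238 m^2.
Q = A * V = 0.1238 * 1.5168 = 0.1878 m^3/s.

0.1878


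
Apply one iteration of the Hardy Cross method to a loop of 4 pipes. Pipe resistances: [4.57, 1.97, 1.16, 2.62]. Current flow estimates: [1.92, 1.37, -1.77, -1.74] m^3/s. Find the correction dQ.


Numerator terms (r*Q*|Q|): 4.57*1.92*|1.92| = 16.8468; 1.97*1.37*|1.37| = 3.6975; 1.16*-1.77*|-1.77| = -3.6342; 2.62*-1.74*|-1.74| = -7.9323.
Sum of numerator = 8.9779.
Denominator terms (r*|Q|): 4.57*|1.92| = 8.7744; 1.97*|1.37| = 2.6989; 1.16*|-1.77| = 2.0532; 2.62*|-1.74| = 4.5588.
2 * sum of denominator = 2 * 18.0853 = 36.1706.
dQ = -8.9779 / 36.1706 = -0.2482 m^3/s.

-0.2482


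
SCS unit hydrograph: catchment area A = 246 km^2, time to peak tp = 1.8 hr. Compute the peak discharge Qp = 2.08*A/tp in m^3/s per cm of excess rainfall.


SCS formula: Qp = 2.08 * A / tp.
Qp = 2.08 * 246 / 1.8
   = 511.68 / 1.8
   = 284.27 m^3/s per cm.

284.27


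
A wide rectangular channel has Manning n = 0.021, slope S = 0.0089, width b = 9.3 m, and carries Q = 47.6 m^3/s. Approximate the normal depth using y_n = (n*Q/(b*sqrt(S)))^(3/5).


We use the wide-channel approximation y_n = (n*Q/(b*sqrt(S)))^(3/5).
sqrt(S) = sqrt(0.0089) = 0.09434.
Numerator: n*Q = 0.021 * 47.6 = 0.9996.
Denominator: b*sqrt(S) = 9.3 * 0.09434 = 0.877362.
arg = 1.1393.
y_n = 1.1393^(3/5) = 1.0814 m.

1.0814


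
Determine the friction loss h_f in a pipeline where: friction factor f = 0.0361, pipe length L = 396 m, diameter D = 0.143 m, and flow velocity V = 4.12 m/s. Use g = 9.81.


Darcy-Weisbach equation: h_f = f * (L/D) * V^2/(2g).
f * L/D = 0.0361 * 396/0.143 = 99.9692.
V^2/(2g) = 4.12^2 / (2*9.81) = 16.9744 / 19.62 = 0.8652 m.
h_f = 99.9692 * 0.8652 = 86.489 m.

86.489


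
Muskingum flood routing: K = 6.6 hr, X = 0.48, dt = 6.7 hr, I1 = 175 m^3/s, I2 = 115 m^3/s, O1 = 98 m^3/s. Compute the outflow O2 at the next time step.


Muskingum coefficients:
denom = 2*K*(1-X) + dt = 2*6.6*(1-0.48) + 6.7 = 13.564.
C0 = (dt - 2*K*X)/denom = (6.7 - 2*6.6*0.48)/13.564 = 0.0268.
C1 = (dt + 2*K*X)/denom = (6.7 + 2*6.6*0.48)/13.564 = 0.9611.
C2 = (2*K*(1-X) - dt)/denom = 0.0121.
O2 = C0*I2 + C1*I1 + C2*O1
   = 0.0268*115 + 0.9611*175 + 0.0121*98
   = 172.46 m^3/s.

172.46


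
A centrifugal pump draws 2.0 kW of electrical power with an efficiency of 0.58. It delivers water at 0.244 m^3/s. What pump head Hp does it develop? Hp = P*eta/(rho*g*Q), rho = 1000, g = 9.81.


Pump head formula: Hp = P * eta / (rho * g * Q).
Numerator: P * eta = 2.0 * 1000 * 0.58 = 1160.0 W.
Denominator: rho * g * Q = 1000 * 9.81 * 0.244 = 2393.64.
Hp = 1160.0 / 2393.64 = 0.48 m.

0.48


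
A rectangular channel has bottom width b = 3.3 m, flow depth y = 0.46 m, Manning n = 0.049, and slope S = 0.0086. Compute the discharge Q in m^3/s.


For a rectangular channel, the cross-sectional area A = b * y = 3.3 * 0.46 = 1.52 m^2.
The wetted perimeter P = b + 2y = 3.3 + 2*0.46 = 4.22 m.
Hydraulic radius R = A/P = 1.52/4.22 = 0.3597 m.
Velocity V = (1/n)*R^(2/3)*S^(1/2) = (1/0.049)*0.3597^(2/3)*0.0086^(1/2) = 0.9573 m/s.
Discharge Q = A * V = 1.52 * 0.9573 = 1.453 m^3/s.

1.453


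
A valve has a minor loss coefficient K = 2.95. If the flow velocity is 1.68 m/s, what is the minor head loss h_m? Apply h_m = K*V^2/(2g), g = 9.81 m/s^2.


Minor loss formula: h_m = K * V^2/(2g).
V^2 = 1.68^2 = 2.8224.
V^2/(2g) = 2.8224 / 19.62 = 0.1439 m.
h_m = 2.95 * 0.1439 = 0.4244 m.

0.4244


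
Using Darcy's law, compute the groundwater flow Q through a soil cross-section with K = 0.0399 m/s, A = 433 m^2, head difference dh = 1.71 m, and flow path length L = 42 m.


Darcy's law: Q = K * A * i, where i = dh/L.
Hydraulic gradient i = 1.71 / 42 = 0.040714.
Q = 0.0399 * 433 * 0.040714
  = 0.7034 m^3/s.

0.7034


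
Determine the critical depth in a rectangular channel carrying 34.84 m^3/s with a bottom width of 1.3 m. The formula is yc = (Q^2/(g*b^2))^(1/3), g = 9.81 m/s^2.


Using yc = (Q^2 / (g * b^2))^(1/3):
Q^2 = 34.84^2 = 1213.83.
g * b^2 = 9.81 * 1.3^2 = 9.81 * 1.69 = 16.58.
Q^2 / (g*b^2) = 1213.83 / 16.58 = 73.2105.
yc = 73.2105^(1/3) = 4.1834 m.

4.1834


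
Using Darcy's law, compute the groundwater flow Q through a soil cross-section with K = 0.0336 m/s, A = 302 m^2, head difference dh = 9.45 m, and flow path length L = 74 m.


Darcy's law: Q = K * A * i, where i = dh/L.
Hydraulic gradient i = 9.45 / 74 = 0.127703.
Q = 0.0336 * 302 * 0.127703
  = 1.2958 m^3/s.

1.2958


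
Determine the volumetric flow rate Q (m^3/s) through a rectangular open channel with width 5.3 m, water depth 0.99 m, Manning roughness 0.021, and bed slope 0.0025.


For a rectangular channel, the cross-sectional area A = b * y = 5.3 * 0.99 = 5.25 m^2.
The wetted perimeter P = b + 2y = 5.3 + 2*0.99 = 7.28 m.
Hydraulic radius R = A/P = 5.25/7.28 = 0.7207 m.
Velocity V = (1/n)*R^(2/3)*S^(1/2) = (1/0.021)*0.7207^(2/3)*0.0025^(1/2) = 1.914 m/s.
Discharge Q = A * V = 5.25 * 1.914 = 10.043 m^3/s.

10.043


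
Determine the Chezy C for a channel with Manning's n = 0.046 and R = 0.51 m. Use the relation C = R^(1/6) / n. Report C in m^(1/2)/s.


The Chezy coefficient relates to Manning's n through C = R^(1/6) / n.
R^(1/6) = 0.51^(1/6) = 0.893844.
C = 0.893844 / 0.046 = 19.43 m^(1/2)/s.

19.43


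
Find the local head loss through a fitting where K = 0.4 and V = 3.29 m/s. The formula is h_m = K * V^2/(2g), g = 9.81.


Minor loss formula: h_m = K * V^2/(2g).
V^2 = 3.29^2 = 10.8241.
V^2/(2g) = 10.8241 / 19.62 = 0.5517 m.
h_m = 0.4 * 0.5517 = 0.2207 m.

0.2207


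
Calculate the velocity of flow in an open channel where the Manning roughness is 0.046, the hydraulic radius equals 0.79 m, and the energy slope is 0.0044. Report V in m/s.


Manning's equation gives V = (1/n) * R^(2/3) * S^(1/2).
First, compute R^(2/3) = 0.79^(2/3) = 0.8546.
Next, S^(1/2) = 0.0044^(1/2) = 0.066332.
Then 1/n = 1/0.046 = 21.74.
V = 21.74 * 0.8546 * 0.066332 = 1.2323 m/s.

1.2323


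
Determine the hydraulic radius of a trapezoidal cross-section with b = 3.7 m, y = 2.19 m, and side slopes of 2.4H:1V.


For a trapezoidal section with side slope z:
A = (b + z*y)*y = (3.7 + 2.4*2.19)*2.19 = 19.614 m^2.
P = b + 2*y*sqrt(1 + z^2) = 3.7 + 2*2.19*sqrt(1 + 2.4^2) = 15.088 m.
R = A/P = 19.614 / 15.088 = 1.2999 m.

1.2999


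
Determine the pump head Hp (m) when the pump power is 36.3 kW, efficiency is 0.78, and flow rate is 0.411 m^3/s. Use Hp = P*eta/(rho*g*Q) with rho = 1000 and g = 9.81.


Pump head formula: Hp = P * eta / (rho * g * Q).
Numerator: P * eta = 36.3 * 1000 * 0.78 = 28314.0 W.
Denominator: rho * g * Q = 1000 * 9.81 * 0.411 = 4031.91.
Hp = 28314.0 / 4031.91 = 7.02 m.

7.02


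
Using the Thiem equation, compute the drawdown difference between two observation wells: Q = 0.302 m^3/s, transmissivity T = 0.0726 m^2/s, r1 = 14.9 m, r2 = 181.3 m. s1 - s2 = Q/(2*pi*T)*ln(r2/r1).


Thiem equation: s1 - s2 = Q/(2*pi*T) * ln(r2/r1).
ln(r2/r1) = ln(181.3/14.9) = 2.4988.
Q/(2*pi*T) = 0.302 / (2*pi*0.0726) = 0.302 / 0.4562 = 0.662.
s1 - s2 = 0.662 * 2.4988 = 1.6543 m.

1.6543


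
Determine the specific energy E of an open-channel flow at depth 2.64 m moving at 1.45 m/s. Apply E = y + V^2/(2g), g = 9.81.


Specific energy E = y + V^2/(2g).
Velocity head = V^2/(2g) = 1.45^2 / (2*9.81) = 2.1025 / 19.62 = 0.1072 m.
E = 2.64 + 0.1072 = 2.7472 m.

2.7472


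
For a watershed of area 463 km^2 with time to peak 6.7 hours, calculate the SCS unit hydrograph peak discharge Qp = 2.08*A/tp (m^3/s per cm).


SCS formula: Qp = 2.08 * A / tp.
Qp = 2.08 * 463 / 6.7
   = 963.04 / 6.7
   = 143.74 m^3/s per cm.

143.74


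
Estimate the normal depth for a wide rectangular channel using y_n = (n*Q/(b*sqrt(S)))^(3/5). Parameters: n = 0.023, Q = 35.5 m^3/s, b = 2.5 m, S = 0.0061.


We use the wide-channel approximation y_n = (n*Q/(b*sqrt(S)))^(3/5).
sqrt(S) = sqrt(0.0061) = 0.078102.
Numerator: n*Q = 0.023 * 35.5 = 0.8165.
Denominator: b*sqrt(S) = 2.5 * 0.078102 = 0.195255.
arg = 4.1817.
y_n = 4.1817^(3/5) = 2.3594 m.

2.3594


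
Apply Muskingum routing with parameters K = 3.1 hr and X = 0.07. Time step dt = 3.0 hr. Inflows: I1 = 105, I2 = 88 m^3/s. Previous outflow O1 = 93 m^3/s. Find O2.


Muskingum coefficients:
denom = 2*K*(1-X) + dt = 2*3.1*(1-0.07) + 3.0 = 8.766.
C0 = (dt - 2*K*X)/denom = (3.0 - 2*3.1*0.07)/8.766 = 0.2927.
C1 = (dt + 2*K*X)/denom = (3.0 + 2*3.1*0.07)/8.766 = 0.3917.
C2 = (2*K*(1-X) - dt)/denom = 0.3155.
O2 = C0*I2 + C1*I1 + C2*O1
   = 0.2927*88 + 0.3917*105 + 0.3155*93
   = 96.24 m^3/s.

96.24


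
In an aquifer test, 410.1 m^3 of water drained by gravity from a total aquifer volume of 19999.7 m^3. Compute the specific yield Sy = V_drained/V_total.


Specific yield Sy = Volume drained / Total volume.
Sy = 410.1 / 19999.7
   = 0.0205.

0.0205


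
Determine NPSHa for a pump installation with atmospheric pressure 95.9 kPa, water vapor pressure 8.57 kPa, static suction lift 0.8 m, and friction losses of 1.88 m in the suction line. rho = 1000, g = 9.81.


NPSHa = p_atm/(rho*g) - z_s - hf_s - p_vap/(rho*g).
p_atm/(rho*g) = 95.9*1000 / (1000*9.81) = 9.776 m.
p_vap/(rho*g) = 8.57*1000 / (1000*9.81) = 0.874 m.
NPSHa = 9.776 - 0.8 - 1.88 - 0.874
      = 6.22 m.

6.22


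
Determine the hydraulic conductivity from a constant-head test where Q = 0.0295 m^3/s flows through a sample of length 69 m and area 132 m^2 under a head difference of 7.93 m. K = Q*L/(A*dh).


From K = Q*L / (A*dh):
Numerator: Q*L = 0.0295 * 69 = 2.0355.
Denominator: A*dh = 132 * 7.93 = 1046.76.
K = 2.0355 / 1046.76 = 0.001945 m/s.

0.001945


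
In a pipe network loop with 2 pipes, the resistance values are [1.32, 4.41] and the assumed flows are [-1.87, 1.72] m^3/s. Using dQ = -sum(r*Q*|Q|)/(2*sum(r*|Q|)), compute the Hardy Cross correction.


Numerator terms (r*Q*|Q|): 1.32*-1.87*|-1.87| = -4.6159; 4.41*1.72*|1.72| = 13.0465.
Sum of numerator = 8.4306.
Denominator terms (r*|Q|): 1.32*|-1.87| = 2.4684; 4.41*|1.72| = 7.5852.
2 * sum of denominator = 2 * 10.0536 = 20.1072.
dQ = -8.4306 / 20.1072 = -0.4193 m^3/s.

-0.4193


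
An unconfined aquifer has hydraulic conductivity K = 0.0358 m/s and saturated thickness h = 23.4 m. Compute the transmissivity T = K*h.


Transmissivity is defined as T = K * h.
T = 0.0358 * 23.4
  = 0.8377 m^2/s.

0.8377


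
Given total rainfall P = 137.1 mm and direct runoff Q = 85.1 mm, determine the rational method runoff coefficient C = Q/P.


The runoff coefficient C = runoff depth / rainfall depth.
C = 85.1 / 137.1
  = 0.6207.

0.6207


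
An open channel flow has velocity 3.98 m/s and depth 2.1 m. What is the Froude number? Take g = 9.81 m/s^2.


The Froude number is defined as Fr = V / sqrt(g*y).
g*y = 9.81 * 2.1 = 20.601.
sqrt(g*y) = sqrt(20.601) = 4.5388.
Fr = 3.98 / 4.5388 = 0.8769.

0.8769


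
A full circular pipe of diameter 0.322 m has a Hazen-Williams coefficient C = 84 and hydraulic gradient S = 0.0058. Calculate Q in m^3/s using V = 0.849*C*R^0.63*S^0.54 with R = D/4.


For a full circular pipe, R = D/4 = 0.322/4 = 0.0805 m.
V = 0.849 * 84 * 0.0805^0.63 * 0.0058^0.54
  = 0.849 * 84 * 0.20448 * 0.06198
  = 0.9038 m/s.
Pipe area A = pi*D^2/4 = pi*0.322^2/4 = 0.0814 m^2.
Q = A * V = 0.0814 * 0.9038 = 0.0736 m^3/s.

0.0736


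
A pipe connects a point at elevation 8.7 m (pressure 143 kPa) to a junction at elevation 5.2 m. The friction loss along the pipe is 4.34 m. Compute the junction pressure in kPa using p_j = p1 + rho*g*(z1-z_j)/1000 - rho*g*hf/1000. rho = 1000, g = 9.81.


Junction pressure: p_j = p1 + rho*g*(z1 - z_j)/1000 - rho*g*hf/1000.
Elevation term = 1000*9.81*(8.7 - 5.2)/1000 = 34.335 kPa.
Friction term = 1000*9.81*4.34/1000 = 42.575 kPa.
p_j = 143 + 34.335 - 42.575 = 134.76 kPa.

134.76


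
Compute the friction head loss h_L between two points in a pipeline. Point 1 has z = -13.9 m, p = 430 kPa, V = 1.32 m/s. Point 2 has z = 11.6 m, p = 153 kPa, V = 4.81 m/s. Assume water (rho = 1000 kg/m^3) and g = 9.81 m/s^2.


Total head at each section: H = z + p/(rho*g) + V^2/(2g).
H1 = -13.9 + 430*1000/(1000*9.81) + 1.32^2/(2*9.81)
   = -13.9 + 43.833 + 0.0888
   = 30.022 m.
H2 = 11.6 + 153*1000/(1000*9.81) + 4.81^2/(2*9.81)
   = 11.6 + 15.596 + 1.1792
   = 28.376 m.
h_L = H1 - H2 = 30.022 - 28.376 = 1.646 m.

1.646


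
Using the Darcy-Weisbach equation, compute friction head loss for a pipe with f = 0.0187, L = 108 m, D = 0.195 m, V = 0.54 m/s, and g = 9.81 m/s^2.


Darcy-Weisbach equation: h_f = f * (L/D) * V^2/(2g).
f * L/D = 0.0187 * 108/0.195 = 10.3569.
V^2/(2g) = 0.54^2 / (2*9.81) = 0.2916 / 19.62 = 0.0149 m.
h_f = 10.3569 * 0.0149 = 0.154 m.

0.154


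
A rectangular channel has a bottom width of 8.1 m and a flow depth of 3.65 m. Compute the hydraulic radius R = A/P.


For a rectangular section:
Flow area A = b * y = 8.1 * 3.65 = 29.56 m^2.
Wetted perimeter P = b + 2y = 8.1 + 2*3.65 = 15.4 m.
Hydraulic radius R = A/P = 29.56 / 15.4 = 1.9198 m.

1.9198


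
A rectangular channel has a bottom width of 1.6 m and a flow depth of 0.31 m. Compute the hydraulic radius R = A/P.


For a rectangular section:
Flow area A = b * y = 1.6 * 0.31 = 0.5 m^2.
Wetted perimeter P = b + 2y = 1.6 + 2*0.31 = 2.22 m.
Hydraulic radius R = A/P = 0.5 / 2.22 = 0.2234 m.

0.2234


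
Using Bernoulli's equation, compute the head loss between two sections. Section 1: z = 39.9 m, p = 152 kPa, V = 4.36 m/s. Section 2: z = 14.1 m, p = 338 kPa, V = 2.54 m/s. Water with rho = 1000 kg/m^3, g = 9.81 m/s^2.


Total head at each section: H = z + p/(rho*g) + V^2/(2g).
H1 = 39.9 + 152*1000/(1000*9.81) + 4.36^2/(2*9.81)
   = 39.9 + 15.494 + 0.9689
   = 56.363 m.
H2 = 14.1 + 338*1000/(1000*9.81) + 2.54^2/(2*9.81)
   = 14.1 + 34.455 + 0.3288
   = 48.883 m.
h_L = H1 - H2 = 56.363 - 48.883 = 7.48 m.

7.48


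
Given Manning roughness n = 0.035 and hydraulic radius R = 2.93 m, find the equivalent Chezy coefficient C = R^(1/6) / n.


The Chezy coefficient relates to Manning's n through C = R^(1/6) / n.
R^(1/6) = 2.93^(1/6) = 1.196221.
C = 1.196221 / 0.035 = 34.18 m^(1/2)/s.

34.18


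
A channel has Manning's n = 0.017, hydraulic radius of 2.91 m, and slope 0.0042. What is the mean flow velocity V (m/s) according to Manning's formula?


Manning's equation gives V = (1/n) * R^(2/3) * S^(1/2).
First, compute R^(2/3) = 2.91^(2/3) = 2.0383.
Next, S^(1/2) = 0.0042^(1/2) = 0.064807.
Then 1/n = 1/0.017 = 58.82.
V = 58.82 * 2.0383 * 0.064807 = 7.7703 m/s.

7.7703


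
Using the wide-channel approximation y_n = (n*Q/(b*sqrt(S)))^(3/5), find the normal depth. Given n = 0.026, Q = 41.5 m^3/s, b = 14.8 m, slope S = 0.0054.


We use the wide-channel approximation y_n = (n*Q/(b*sqrt(S)))^(3/5).
sqrt(S) = sqrt(0.0054) = 0.073485.
Numerator: n*Q = 0.026 * 41.5 = 1.079.
Denominator: b*sqrt(S) = 14.8 * 0.073485 = 1.087578.
arg = 0.9921.
y_n = 0.9921^(3/5) = 0.9953 m.

0.9953


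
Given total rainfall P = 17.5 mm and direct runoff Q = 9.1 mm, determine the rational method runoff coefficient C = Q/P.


The runoff coefficient C = runoff depth / rainfall depth.
C = 9.1 / 17.5
  = 0.52.

0.52


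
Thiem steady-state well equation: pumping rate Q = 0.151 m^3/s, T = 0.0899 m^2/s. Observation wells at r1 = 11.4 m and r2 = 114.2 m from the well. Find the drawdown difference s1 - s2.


Thiem equation: s1 - s2 = Q/(2*pi*T) * ln(r2/r1).
ln(r2/r1) = ln(114.2/11.4) = 2.3043.
Q/(2*pi*T) = 0.151 / (2*pi*0.0899) = 0.151 / 0.5649 = 0.2673.
s1 - s2 = 0.2673 * 2.3043 = 0.616 m.

0.616


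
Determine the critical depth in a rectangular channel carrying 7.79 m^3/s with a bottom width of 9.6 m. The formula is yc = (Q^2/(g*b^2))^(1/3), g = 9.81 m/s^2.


Using yc = (Q^2 / (g * b^2))^(1/3):
Q^2 = 7.79^2 = 60.68.
g * b^2 = 9.81 * 9.6^2 = 9.81 * 92.16 = 904.09.
Q^2 / (g*b^2) = 60.68 / 904.09 = 0.0671.
yc = 0.0671^(1/3) = 0.4064 m.

0.4064


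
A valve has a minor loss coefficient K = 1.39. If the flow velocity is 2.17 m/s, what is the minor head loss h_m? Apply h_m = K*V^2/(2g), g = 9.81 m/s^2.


Minor loss formula: h_m = K * V^2/(2g).
V^2 = 2.17^2 = 4.7089.
V^2/(2g) = 4.7089 / 19.62 = 0.24 m.
h_m = 1.39 * 0.24 = 0.3336 m.

0.3336


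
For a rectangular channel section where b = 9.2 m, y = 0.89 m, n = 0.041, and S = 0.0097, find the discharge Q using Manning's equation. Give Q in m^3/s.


For a rectangular channel, the cross-sectional area A = b * y = 9.2 * 0.89 = 8.19 m^2.
The wetted perimeter P = b + 2y = 9.2 + 2*0.89 = 10.98 m.
Hydraulic radius R = A/P = 8.19/10.98 = 0.7457 m.
Velocity V = (1/n)*R^(2/3)*S^(1/2) = (1/0.041)*0.7457^(2/3)*0.0097^(1/2) = 1.9754 m/s.
Discharge Q = A * V = 8.19 * 1.9754 = 16.174 m^3/s.

16.174


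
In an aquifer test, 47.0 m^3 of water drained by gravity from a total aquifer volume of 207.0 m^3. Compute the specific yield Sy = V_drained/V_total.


Specific yield Sy = Volume drained / Total volume.
Sy = 47.0 / 207.0
   = 0.2271.

0.2271


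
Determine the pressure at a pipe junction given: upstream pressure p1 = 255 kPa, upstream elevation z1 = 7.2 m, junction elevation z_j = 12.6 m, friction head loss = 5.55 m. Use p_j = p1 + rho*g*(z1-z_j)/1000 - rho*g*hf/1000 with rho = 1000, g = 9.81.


Junction pressure: p_j = p1 + rho*g*(z1 - z_j)/1000 - rho*g*hf/1000.
Elevation term = 1000*9.81*(7.2 - 12.6)/1000 = -52.974 kPa.
Friction term = 1000*9.81*5.55/1000 = 54.446 kPa.
p_j = 255 + -52.974 - 54.446 = 147.58 kPa.

147.58


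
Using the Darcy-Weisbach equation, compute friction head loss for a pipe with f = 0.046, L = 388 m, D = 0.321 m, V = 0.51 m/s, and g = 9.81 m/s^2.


Darcy-Weisbach equation: h_f = f * (L/D) * V^2/(2g).
f * L/D = 0.046 * 388/0.321 = 55.6012.
V^2/(2g) = 0.51^2 / (2*9.81) = 0.2601 / 19.62 = 0.0133 m.
h_f = 55.6012 * 0.0133 = 0.737 m.

0.737


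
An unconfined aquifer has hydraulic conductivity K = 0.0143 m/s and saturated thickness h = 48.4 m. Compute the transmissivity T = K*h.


Transmissivity is defined as T = K * h.
T = 0.0143 * 48.4
  = 0.6921 m^2/s.

0.6921


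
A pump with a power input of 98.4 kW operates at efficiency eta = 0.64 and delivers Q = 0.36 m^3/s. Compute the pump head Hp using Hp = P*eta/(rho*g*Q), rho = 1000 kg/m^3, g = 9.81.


Pump head formula: Hp = P * eta / (rho * g * Q).
Numerator: P * eta = 98.4 * 1000 * 0.64 = 62976.0 W.
Denominator: rho * g * Q = 1000 * 9.81 * 0.36 = 3531.6.
Hp = 62976.0 / 3531.6 = 17.83 m.

17.83


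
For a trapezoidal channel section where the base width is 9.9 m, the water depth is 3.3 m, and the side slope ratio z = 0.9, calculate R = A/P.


For a trapezoidal section with side slope z:
A = (b + z*y)*y = (9.9 + 0.9*3.3)*3.3 = 42.471 m^2.
P = b + 2*y*sqrt(1 + z^2) = 9.9 + 2*3.3*sqrt(1 + 0.9^2) = 18.779 m.
R = A/P = 42.471 / 18.779 = 2.2616 m.

2.2616


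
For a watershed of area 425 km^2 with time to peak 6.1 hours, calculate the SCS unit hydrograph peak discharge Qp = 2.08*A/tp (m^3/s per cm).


SCS formula: Qp = 2.08 * A / tp.
Qp = 2.08 * 425 / 6.1
   = 884.0 / 6.1
   = 144.92 m^3/s per cm.

144.92


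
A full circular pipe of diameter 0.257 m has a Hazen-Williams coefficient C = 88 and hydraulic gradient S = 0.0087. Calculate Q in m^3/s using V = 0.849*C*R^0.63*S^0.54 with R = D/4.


For a full circular pipe, R = D/4 = 0.257/4 = 0.0643 m.
V = 0.849 * 88 * 0.0643^0.63 * 0.0087^0.54
  = 0.849 * 88 * 0.177403 * 0.077151
  = 1.0226 m/s.
Pipe area A = pi*D^2/4 = pi*0.257^2/4 = 0.0519 m^2.
Q = A * V = 0.0519 * 1.0226 = 0.053 m^3/s.

0.053


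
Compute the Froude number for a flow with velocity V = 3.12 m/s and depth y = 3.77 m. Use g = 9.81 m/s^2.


The Froude number is defined as Fr = V / sqrt(g*y).
g*y = 9.81 * 3.77 = 36.9837.
sqrt(g*y) = sqrt(36.9837) = 6.0814.
Fr = 3.12 / 6.0814 = 0.513.

0.513


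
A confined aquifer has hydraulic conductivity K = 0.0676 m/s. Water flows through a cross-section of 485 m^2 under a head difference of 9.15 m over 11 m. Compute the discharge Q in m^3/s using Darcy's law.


Darcy's law: Q = K * A * i, where i = dh/L.
Hydraulic gradient i = 9.15 / 11 = 0.831818.
Q = 0.0676 * 485 * 0.831818
  = 27.272 m^3/s.

27.272


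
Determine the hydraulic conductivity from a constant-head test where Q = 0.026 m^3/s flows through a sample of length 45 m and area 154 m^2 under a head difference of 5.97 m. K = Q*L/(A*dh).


From K = Q*L / (A*dh):
Numerator: Q*L = 0.026 * 45 = 1.17.
Denominator: A*dh = 154 * 5.97 = 919.38.
K = 1.17 / 919.38 = 0.001273 m/s.

0.001273


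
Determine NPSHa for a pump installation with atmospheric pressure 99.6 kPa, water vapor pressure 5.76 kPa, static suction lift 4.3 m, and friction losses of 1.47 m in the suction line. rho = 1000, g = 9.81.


NPSHa = p_atm/(rho*g) - z_s - hf_s - p_vap/(rho*g).
p_atm/(rho*g) = 99.6*1000 / (1000*9.81) = 10.153 m.
p_vap/(rho*g) = 5.76*1000 / (1000*9.81) = 0.587 m.
NPSHa = 10.153 - 4.3 - 1.47 - 0.587
      = 3.8 m.

3.8


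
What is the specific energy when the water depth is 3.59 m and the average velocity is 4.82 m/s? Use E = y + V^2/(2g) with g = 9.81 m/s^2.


Specific energy E = y + V^2/(2g).
Velocity head = V^2/(2g) = 4.82^2 / (2*9.81) = 23.2324 / 19.62 = 1.1841 m.
E = 3.59 + 1.1841 = 4.7741 m.

4.7741


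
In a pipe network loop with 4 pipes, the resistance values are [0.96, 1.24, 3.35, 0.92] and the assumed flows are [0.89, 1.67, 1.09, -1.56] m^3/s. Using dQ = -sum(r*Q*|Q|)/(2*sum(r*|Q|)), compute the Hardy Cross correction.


Numerator terms (r*Q*|Q|): 0.96*0.89*|0.89| = 0.7604; 1.24*1.67*|1.67| = 3.4582; 3.35*1.09*|1.09| = 3.9801; 0.92*-1.56*|-1.56| = -2.2389.
Sum of numerator = 5.9599.
Denominator terms (r*|Q|): 0.96*|0.89| = 0.8544; 1.24*|1.67| = 2.0708; 3.35*|1.09| = 3.6515; 0.92*|-1.56| = 1.4352.
2 * sum of denominator = 2 * 8.0119 = 16.0238.
dQ = -5.9599 / 16.0238 = -0.3719 m^3/s.

-0.3719


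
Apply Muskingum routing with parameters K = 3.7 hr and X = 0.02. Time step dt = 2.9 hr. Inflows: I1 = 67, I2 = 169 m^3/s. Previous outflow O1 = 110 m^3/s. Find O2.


Muskingum coefficients:
denom = 2*K*(1-X) + dt = 2*3.7*(1-0.02) + 2.9 = 10.152.
C0 = (dt - 2*K*X)/denom = (2.9 - 2*3.7*0.02)/10.152 = 0.2711.
C1 = (dt + 2*K*X)/denom = (2.9 + 2*3.7*0.02)/10.152 = 0.3002.
C2 = (2*K*(1-X) - dt)/denom = 0.4287.
O2 = C0*I2 + C1*I1 + C2*O1
   = 0.2711*169 + 0.3002*67 + 0.4287*110
   = 113.08 m^3/s.

113.08


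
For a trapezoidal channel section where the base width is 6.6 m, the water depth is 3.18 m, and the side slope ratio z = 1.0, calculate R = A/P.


For a trapezoidal section with side slope z:
A = (b + z*y)*y = (6.6 + 1.0*3.18)*3.18 = 31.1 m^2.
P = b + 2*y*sqrt(1 + z^2) = 6.6 + 2*3.18*sqrt(1 + 1.0^2) = 15.594 m.
R = A/P = 31.1 / 15.594 = 1.9943 m.

1.9943


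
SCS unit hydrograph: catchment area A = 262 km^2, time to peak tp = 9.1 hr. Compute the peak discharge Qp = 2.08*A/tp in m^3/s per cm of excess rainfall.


SCS formula: Qp = 2.08 * A / tp.
Qp = 2.08 * 262 / 9.1
   = 544.96 / 9.1
   = 59.89 m^3/s per cm.

59.89


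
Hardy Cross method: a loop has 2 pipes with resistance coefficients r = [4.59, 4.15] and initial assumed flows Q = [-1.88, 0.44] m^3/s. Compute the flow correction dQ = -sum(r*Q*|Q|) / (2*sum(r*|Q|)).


Numerator terms (r*Q*|Q|): 4.59*-1.88*|-1.88| = -16.2229; 4.15*0.44*|0.44| = 0.8034.
Sum of numerator = -15.4195.
Denominator terms (r*|Q|): 4.59*|-1.88| = 8.6292; 4.15*|0.44| = 1.826.
2 * sum of denominator = 2 * 10.4552 = 20.9104.
dQ = --15.4195 / 20.9104 = 0.7374 m^3/s.

0.7374


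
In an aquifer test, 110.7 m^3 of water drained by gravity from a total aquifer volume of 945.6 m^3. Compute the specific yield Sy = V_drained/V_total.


Specific yield Sy = Volume drained / Total volume.
Sy = 110.7 / 945.6
   = 0.1171.

0.1171


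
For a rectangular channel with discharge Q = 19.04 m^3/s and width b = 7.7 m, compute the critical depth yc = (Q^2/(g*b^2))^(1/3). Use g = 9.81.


Using yc = (Q^2 / (g * b^2))^(1/3):
Q^2 = 19.04^2 = 362.52.
g * b^2 = 9.81 * 7.7^2 = 9.81 * 59.29 = 581.63.
Q^2 / (g*b^2) = 362.52 / 581.63 = 0.6233.
yc = 0.6233^(1/3) = 0.8542 m.

0.8542


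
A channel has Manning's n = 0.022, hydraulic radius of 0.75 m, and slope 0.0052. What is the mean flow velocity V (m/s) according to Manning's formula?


Manning's equation gives V = (1/n) * R^(2/3) * S^(1/2).
First, compute R^(2/3) = 0.75^(2/3) = 0.8255.
Next, S^(1/2) = 0.0052^(1/2) = 0.072111.
Then 1/n = 1/0.022 = 45.45.
V = 45.45 * 0.8255 * 0.072111 = 2.7057 m/s.

2.7057


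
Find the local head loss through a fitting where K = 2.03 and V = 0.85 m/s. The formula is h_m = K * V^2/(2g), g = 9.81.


Minor loss formula: h_m = K * V^2/(2g).
V^2 = 0.85^2 = 0.7225.
V^2/(2g) = 0.7225 / 19.62 = 0.0368 m.
h_m = 2.03 * 0.0368 = 0.0748 m.

0.0748


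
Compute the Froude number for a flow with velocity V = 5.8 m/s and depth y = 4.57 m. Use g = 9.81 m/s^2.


The Froude number is defined as Fr = V / sqrt(g*y).
g*y = 9.81 * 4.57 = 44.8317.
sqrt(g*y) = sqrt(44.8317) = 6.6956.
Fr = 5.8 / 6.6956 = 0.8662.

0.8662


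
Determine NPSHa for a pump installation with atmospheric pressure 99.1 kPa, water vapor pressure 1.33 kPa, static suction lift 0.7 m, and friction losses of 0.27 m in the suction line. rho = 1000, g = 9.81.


NPSHa = p_atm/(rho*g) - z_s - hf_s - p_vap/(rho*g).
p_atm/(rho*g) = 99.1*1000 / (1000*9.81) = 10.102 m.
p_vap/(rho*g) = 1.33*1000 / (1000*9.81) = 0.136 m.
NPSHa = 10.102 - 0.7 - 0.27 - 0.136
      = 9.0 m.

9.0


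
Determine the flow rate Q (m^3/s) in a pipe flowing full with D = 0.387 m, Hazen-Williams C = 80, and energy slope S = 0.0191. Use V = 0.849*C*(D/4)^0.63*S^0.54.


For a full circular pipe, R = D/4 = 0.387/4 = 0.0968 m.
V = 0.849 * 80 * 0.0968^0.63 * 0.0191^0.54
  = 0.849 * 80 * 0.229594 * 0.117966
  = 1.8396 m/s.
Pipe area A = pi*D^2/4 = pi*0.387^2/4 = 0.1176 m^2.
Q = A * V = 0.1176 * 1.8396 = 0.2164 m^3/s.

0.2164


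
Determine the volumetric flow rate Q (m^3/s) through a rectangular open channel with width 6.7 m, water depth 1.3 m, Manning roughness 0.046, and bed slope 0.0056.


For a rectangular channel, the cross-sectional area A = b * y = 6.7 * 1.3 = 8.71 m^2.
The wetted perimeter P = b + 2y = 6.7 + 2*1.3 = 9.3 m.
Hydraulic radius R = A/P = 8.71/9.3 = 0.9366 m.
Velocity V = (1/n)*R^(2/3)*S^(1/2) = (1/0.046)*0.9366^(2/3)*0.0056^(1/2) = 1.5573 m/s.
Discharge Q = A * V = 8.71 * 1.5573 = 13.564 m^3/s.

13.564


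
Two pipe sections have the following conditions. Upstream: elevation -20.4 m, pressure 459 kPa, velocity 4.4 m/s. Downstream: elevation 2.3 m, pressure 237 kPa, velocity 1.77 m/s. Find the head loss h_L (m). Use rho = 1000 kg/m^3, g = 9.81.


Total head at each section: H = z + p/(rho*g) + V^2/(2g).
H1 = -20.4 + 459*1000/(1000*9.81) + 4.4^2/(2*9.81)
   = -20.4 + 46.789 + 0.9867
   = 27.376 m.
H2 = 2.3 + 237*1000/(1000*9.81) + 1.77^2/(2*9.81)
   = 2.3 + 24.159 + 0.1597
   = 26.619 m.
h_L = H1 - H2 = 27.376 - 26.619 = 0.757 m.

0.757


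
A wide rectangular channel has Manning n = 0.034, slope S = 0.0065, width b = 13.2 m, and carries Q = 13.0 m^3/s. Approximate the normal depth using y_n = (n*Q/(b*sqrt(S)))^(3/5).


We use the wide-channel approximation y_n = (n*Q/(b*sqrt(S)))^(3/5).
sqrt(S) = sqrt(0.0065) = 0.080623.
Numerator: n*Q = 0.034 * 13.0 = 0.442.
Denominator: b*sqrt(S) = 13.2 * 0.080623 = 1.064224.
arg = 0.4153.
y_n = 0.4153^(3/5) = 0.5902 m.

0.5902


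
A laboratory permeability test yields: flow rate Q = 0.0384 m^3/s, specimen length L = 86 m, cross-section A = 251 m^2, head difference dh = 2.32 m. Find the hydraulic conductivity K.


From K = Q*L / (A*dh):
Numerator: Q*L = 0.0384 * 86 = 3.3024.
Denominator: A*dh = 251 * 2.32 = 582.32.
K = 3.3024 / 582.32 = 0.005671 m/s.

0.005671


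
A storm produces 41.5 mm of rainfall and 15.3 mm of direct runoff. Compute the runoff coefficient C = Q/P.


The runoff coefficient C = runoff depth / rainfall depth.
C = 15.3 / 41.5
  = 0.3687.

0.3687


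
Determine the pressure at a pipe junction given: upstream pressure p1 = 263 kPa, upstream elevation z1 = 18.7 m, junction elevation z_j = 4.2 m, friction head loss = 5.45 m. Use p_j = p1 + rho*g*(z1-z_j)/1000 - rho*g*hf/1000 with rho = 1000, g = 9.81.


Junction pressure: p_j = p1 + rho*g*(z1 - z_j)/1000 - rho*g*hf/1000.
Elevation term = 1000*9.81*(18.7 - 4.2)/1000 = 142.245 kPa.
Friction term = 1000*9.81*5.45/1000 = 53.465 kPa.
p_j = 263 + 142.245 - 53.465 = 351.78 kPa.

351.78


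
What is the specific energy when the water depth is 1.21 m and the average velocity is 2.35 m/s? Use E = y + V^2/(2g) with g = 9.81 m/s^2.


Specific energy E = y + V^2/(2g).
Velocity head = V^2/(2g) = 2.35^2 / (2*9.81) = 5.5225 / 19.62 = 0.2815 m.
E = 1.21 + 0.2815 = 1.4915 m.

1.4915


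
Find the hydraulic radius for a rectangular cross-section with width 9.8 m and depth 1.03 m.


For a rectangular section:
Flow area A = b * y = 9.8 * 1.03 = 10.09 m^2.
Wetted perimeter P = b + 2y = 9.8 + 2*1.03 = 11.86 m.
Hydraulic radius R = A/P = 10.09 / 11.86 = 0.8511 m.

0.8511


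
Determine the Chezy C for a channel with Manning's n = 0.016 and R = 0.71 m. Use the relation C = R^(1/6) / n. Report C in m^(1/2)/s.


The Chezy coefficient relates to Manning's n through C = R^(1/6) / n.
R^(1/6) = 0.71^(1/6) = 0.944517.
C = 0.944517 / 0.016 = 59.03 m^(1/2)/s.

59.03


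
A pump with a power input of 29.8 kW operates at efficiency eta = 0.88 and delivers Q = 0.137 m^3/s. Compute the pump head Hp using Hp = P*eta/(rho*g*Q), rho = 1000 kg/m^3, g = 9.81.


Pump head formula: Hp = P * eta / (rho * g * Q).
Numerator: P * eta = 29.8 * 1000 * 0.88 = 26224.0 W.
Denominator: rho * g * Q = 1000 * 9.81 * 0.137 = 1343.97.
Hp = 26224.0 / 1343.97 = 19.51 m.

19.51


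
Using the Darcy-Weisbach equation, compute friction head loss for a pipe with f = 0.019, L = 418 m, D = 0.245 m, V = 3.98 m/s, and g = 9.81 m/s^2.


Darcy-Weisbach equation: h_f = f * (L/D) * V^2/(2g).
f * L/D = 0.019 * 418/0.245 = 32.4163.
V^2/(2g) = 3.98^2 / (2*9.81) = 15.8404 / 19.62 = 0.8074 m.
h_f = 32.4163 * 0.8074 = 26.172 m.

26.172


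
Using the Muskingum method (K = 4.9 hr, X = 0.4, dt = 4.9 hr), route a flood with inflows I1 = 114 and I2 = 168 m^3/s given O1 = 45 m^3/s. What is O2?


Muskingum coefficients:
denom = 2*K*(1-X) + dt = 2*4.9*(1-0.4) + 4.9 = 10.78.
C0 = (dt - 2*K*X)/denom = (4.9 - 2*4.9*0.4)/10.78 = 0.0909.
C1 = (dt + 2*K*X)/denom = (4.9 + 2*4.9*0.4)/10.78 = 0.8182.
C2 = (2*K*(1-X) - dt)/denom = 0.0909.
O2 = C0*I2 + C1*I1 + C2*O1
   = 0.0909*168 + 0.8182*114 + 0.0909*45
   = 112.64 m^3/s.

112.64


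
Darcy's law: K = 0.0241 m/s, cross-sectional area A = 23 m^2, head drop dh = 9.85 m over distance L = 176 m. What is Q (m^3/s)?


Darcy's law: Q = K * A * i, where i = dh/L.
Hydraulic gradient i = 9.85 / 176 = 0.055966.
Q = 0.0241 * 23 * 0.055966
  = 0.031 m^3/s.

0.031


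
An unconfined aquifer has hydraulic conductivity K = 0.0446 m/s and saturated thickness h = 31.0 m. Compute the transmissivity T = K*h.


Transmissivity is defined as T = K * h.
T = 0.0446 * 31.0
  = 1.3826 m^2/s.

1.3826


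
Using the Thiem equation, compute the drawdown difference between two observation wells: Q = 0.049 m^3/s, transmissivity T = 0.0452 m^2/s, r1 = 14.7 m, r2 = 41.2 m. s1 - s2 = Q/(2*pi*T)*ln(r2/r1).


Thiem equation: s1 - s2 = Q/(2*pi*T) * ln(r2/r1).
ln(r2/r1) = ln(41.2/14.7) = 1.0306.
Q/(2*pi*T) = 0.049 / (2*pi*0.0452) = 0.049 / 0.284 = 0.1725.
s1 - s2 = 0.1725 * 1.0306 = 0.1778 m.

0.1778


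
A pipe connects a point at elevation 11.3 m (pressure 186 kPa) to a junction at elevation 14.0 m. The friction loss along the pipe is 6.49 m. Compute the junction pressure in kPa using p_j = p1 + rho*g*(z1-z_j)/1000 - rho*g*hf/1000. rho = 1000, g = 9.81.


Junction pressure: p_j = p1 + rho*g*(z1 - z_j)/1000 - rho*g*hf/1000.
Elevation term = 1000*9.81*(11.3 - 14.0)/1000 = -26.487 kPa.
Friction term = 1000*9.81*6.49/1000 = 63.667 kPa.
p_j = 186 + -26.487 - 63.667 = 95.85 kPa.

95.85


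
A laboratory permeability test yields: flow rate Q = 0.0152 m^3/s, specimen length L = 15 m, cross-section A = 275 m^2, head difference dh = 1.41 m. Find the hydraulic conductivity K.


From K = Q*L / (A*dh):
Numerator: Q*L = 0.0152 * 15 = 0.228.
Denominator: A*dh = 275 * 1.41 = 387.75.
K = 0.228 / 387.75 = 0.000588 m/s.

0.000588


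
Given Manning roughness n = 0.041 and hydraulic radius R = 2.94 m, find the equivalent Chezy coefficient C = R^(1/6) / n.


The Chezy coefficient relates to Manning's n through C = R^(1/6) / n.
R^(1/6) = 2.94^(1/6) = 1.1969.
C = 1.1969 / 0.041 = 29.19 m^(1/2)/s.

29.19


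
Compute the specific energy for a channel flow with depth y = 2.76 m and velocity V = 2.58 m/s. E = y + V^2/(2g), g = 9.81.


Specific energy E = y + V^2/(2g).
Velocity head = V^2/(2g) = 2.58^2 / (2*9.81) = 6.6564 / 19.62 = 0.3393 m.
E = 2.76 + 0.3393 = 3.0993 m.

3.0993


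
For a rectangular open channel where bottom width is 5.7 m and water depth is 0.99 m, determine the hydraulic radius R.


For a rectangular section:
Flow area A = b * y = 5.7 * 0.99 = 5.64 m^2.
Wetted perimeter P = b + 2y = 5.7 + 2*0.99 = 7.68 m.
Hydraulic radius R = A/P = 5.64 / 7.68 = 0.7348 m.

0.7348


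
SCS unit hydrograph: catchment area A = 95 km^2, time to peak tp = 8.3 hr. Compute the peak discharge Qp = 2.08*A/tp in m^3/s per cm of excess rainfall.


SCS formula: Qp = 2.08 * A / tp.
Qp = 2.08 * 95 / 8.3
   = 197.6 / 8.3
   = 23.81 m^3/s per cm.

23.81


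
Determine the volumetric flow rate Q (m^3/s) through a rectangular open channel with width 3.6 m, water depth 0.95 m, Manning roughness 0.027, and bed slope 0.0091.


For a rectangular channel, the cross-sectional area A = b * y = 3.6 * 0.95 = 3.42 m^2.
The wetted perimeter P = b + 2y = 3.6 + 2*0.95 = 5.5 m.
Hydraulic radius R = A/P = 3.42/5.5 = 0.6218 m.
Velocity V = (1/n)*R^(2/3)*S^(1/2) = (1/0.027)*0.6218^(2/3)*0.0091^(1/2) = 2.5739 m/s.
Discharge Q = A * V = 3.42 * 2.5739 = 8.803 m^3/s.

8.803


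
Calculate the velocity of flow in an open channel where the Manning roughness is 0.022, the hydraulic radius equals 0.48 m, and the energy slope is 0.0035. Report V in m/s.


Manning's equation gives V = (1/n) * R^(2/3) * S^(1/2).
First, compute R^(2/3) = 0.48^(2/3) = 0.613.
Next, S^(1/2) = 0.0035^(1/2) = 0.059161.
Then 1/n = 1/0.022 = 45.45.
V = 45.45 * 0.613 * 0.059161 = 1.6486 m/s.

1.6486


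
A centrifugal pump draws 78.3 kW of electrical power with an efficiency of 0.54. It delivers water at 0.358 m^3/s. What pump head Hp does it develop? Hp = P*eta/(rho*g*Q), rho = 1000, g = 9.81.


Pump head formula: Hp = P * eta / (rho * g * Q).
Numerator: P * eta = 78.3 * 1000 * 0.54 = 42282.0 W.
Denominator: rho * g * Q = 1000 * 9.81 * 0.358 = 3511.98.
Hp = 42282.0 / 3511.98 = 12.04 m.

12.04


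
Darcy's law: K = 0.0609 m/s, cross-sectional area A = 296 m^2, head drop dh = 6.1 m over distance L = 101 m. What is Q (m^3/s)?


Darcy's law: Q = K * A * i, where i = dh/L.
Hydraulic gradient i = 6.1 / 101 = 0.060396.
Q = 0.0609 * 296 * 0.060396
  = 1.0887 m^3/s.

1.0887


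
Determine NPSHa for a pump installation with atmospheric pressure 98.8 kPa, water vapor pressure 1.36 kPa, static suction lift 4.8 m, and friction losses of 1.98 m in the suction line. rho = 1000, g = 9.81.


NPSHa = p_atm/(rho*g) - z_s - hf_s - p_vap/(rho*g).
p_atm/(rho*g) = 98.8*1000 / (1000*9.81) = 10.071 m.
p_vap/(rho*g) = 1.36*1000 / (1000*9.81) = 0.139 m.
NPSHa = 10.071 - 4.8 - 1.98 - 0.139
      = 3.15 m.

3.15


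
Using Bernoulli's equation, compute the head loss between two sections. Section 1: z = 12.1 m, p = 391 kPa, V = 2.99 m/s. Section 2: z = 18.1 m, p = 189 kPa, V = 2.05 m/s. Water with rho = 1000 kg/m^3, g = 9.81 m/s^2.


Total head at each section: H = z + p/(rho*g) + V^2/(2g).
H1 = 12.1 + 391*1000/(1000*9.81) + 2.99^2/(2*9.81)
   = 12.1 + 39.857 + 0.4557
   = 52.413 m.
H2 = 18.1 + 189*1000/(1000*9.81) + 2.05^2/(2*9.81)
   = 18.1 + 19.266 + 0.2142
   = 37.58 m.
h_L = H1 - H2 = 52.413 - 37.58 = 14.833 m.

14.833


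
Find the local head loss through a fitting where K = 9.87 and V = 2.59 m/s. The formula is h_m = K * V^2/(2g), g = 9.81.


Minor loss formula: h_m = K * V^2/(2g).
V^2 = 2.59^2 = 6.7081.
V^2/(2g) = 6.7081 / 19.62 = 0.3419 m.
h_m = 9.87 * 0.3419 = 3.3746 m.

3.3746


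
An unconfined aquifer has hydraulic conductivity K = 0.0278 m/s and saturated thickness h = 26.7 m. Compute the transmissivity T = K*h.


Transmissivity is defined as T = K * h.
T = 0.0278 * 26.7
  = 0.7423 m^2/s.

0.7423


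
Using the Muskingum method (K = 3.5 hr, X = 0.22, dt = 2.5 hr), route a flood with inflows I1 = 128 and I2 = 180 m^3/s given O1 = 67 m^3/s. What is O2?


Muskingum coefficients:
denom = 2*K*(1-X) + dt = 2*3.5*(1-0.22) + 2.5 = 7.96.
C0 = (dt - 2*K*X)/denom = (2.5 - 2*3.5*0.22)/7.96 = 0.1206.
C1 = (dt + 2*K*X)/denom = (2.5 + 2*3.5*0.22)/7.96 = 0.5075.
C2 = (2*K*(1-X) - dt)/denom = 0.3719.
O2 = C0*I2 + C1*I1 + C2*O1
   = 0.1206*180 + 0.5075*128 + 0.3719*67
   = 111.59 m^3/s.

111.59


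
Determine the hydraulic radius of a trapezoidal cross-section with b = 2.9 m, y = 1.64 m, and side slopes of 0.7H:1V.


For a trapezoidal section with side slope z:
A = (b + z*y)*y = (2.9 + 0.7*1.64)*1.64 = 6.639 m^2.
P = b + 2*y*sqrt(1 + z^2) = 2.9 + 2*1.64*sqrt(1 + 0.7^2) = 6.904 m.
R = A/P = 6.639 / 6.904 = 0.9616 m.

0.9616


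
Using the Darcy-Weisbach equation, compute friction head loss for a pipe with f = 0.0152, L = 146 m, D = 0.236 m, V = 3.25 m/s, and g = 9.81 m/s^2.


Darcy-Weisbach equation: h_f = f * (L/D) * V^2/(2g).
f * L/D = 0.0152 * 146/0.236 = 9.4034.
V^2/(2g) = 3.25^2 / (2*9.81) = 10.5625 / 19.62 = 0.5384 m.
h_f = 9.4034 * 0.5384 = 5.062 m.

5.062


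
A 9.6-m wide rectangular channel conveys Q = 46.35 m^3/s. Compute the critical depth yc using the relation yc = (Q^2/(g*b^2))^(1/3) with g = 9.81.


Using yc = (Q^2 / (g * b^2))^(1/3):
Q^2 = 46.35^2 = 2148.32.
g * b^2 = 9.81 * 9.6^2 = 9.81 * 92.16 = 904.09.
Q^2 / (g*b^2) = 2148.32 / 904.09 = 2.3762.
yc = 2.3762^(1/3) = 1.3344 m.

1.3344


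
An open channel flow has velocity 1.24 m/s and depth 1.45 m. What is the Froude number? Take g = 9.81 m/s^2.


The Froude number is defined as Fr = V / sqrt(g*y).
g*y = 9.81 * 1.45 = 14.2245.
sqrt(g*y) = sqrt(14.2245) = 3.7715.
Fr = 1.24 / 3.7715 = 0.3288.

0.3288
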